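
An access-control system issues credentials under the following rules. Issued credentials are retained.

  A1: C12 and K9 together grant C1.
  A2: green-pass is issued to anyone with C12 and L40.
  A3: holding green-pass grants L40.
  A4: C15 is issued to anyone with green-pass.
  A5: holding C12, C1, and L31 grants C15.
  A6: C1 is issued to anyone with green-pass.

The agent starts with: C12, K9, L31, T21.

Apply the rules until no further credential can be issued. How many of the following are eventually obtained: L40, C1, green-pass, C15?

Holding C12 and K9 grants C1 (A1).
Holding C12, C1, and L31 grants C15 (A5).
L40 would need green-pass (A3), but green-pass is never granted.
C1: reached.
green-pass would need C12 and L40 (A2), but L40 is never granted.
C15: reached.
Reached: C1 and C15 — 2 of the 4.

2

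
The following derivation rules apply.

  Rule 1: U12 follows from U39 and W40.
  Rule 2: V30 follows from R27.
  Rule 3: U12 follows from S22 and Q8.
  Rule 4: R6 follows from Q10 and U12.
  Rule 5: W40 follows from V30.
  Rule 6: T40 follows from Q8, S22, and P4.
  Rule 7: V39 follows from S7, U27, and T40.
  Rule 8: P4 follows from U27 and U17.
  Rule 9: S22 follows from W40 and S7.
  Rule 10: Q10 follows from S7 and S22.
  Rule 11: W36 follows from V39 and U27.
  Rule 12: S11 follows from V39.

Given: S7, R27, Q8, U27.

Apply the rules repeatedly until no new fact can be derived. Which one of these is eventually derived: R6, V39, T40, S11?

R6

From R27, Rule 2 gives V30.
V30 holds, so W40 follows (Rule 5).
From W40 and S7, Rule 9 gives S22.
From S7 and S22, Rule 10 gives Q10.
From S22 and Q8, Rule 3 gives U12.
Q10 and U12 hold, so R6 follows (Rule 4).
S11 would need V39 (Rule 12), but V39 is never established. V39 would need S7, U27, and T40 (Rule 7), but T40 is never established. T40 would need Q8, S22, and P4 (Rule 6), but P4 is never established.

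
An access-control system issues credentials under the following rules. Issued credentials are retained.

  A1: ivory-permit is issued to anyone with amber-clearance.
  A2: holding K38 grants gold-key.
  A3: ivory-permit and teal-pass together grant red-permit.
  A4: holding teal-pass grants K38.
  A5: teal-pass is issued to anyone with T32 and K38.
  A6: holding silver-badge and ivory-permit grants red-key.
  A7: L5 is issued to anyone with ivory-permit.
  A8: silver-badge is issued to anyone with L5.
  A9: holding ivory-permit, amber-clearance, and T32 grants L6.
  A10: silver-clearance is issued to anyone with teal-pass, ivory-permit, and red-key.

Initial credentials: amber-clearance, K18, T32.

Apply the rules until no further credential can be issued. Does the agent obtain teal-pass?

No

teal-pass would need T32 and K38 (A5), but K38 is never granted.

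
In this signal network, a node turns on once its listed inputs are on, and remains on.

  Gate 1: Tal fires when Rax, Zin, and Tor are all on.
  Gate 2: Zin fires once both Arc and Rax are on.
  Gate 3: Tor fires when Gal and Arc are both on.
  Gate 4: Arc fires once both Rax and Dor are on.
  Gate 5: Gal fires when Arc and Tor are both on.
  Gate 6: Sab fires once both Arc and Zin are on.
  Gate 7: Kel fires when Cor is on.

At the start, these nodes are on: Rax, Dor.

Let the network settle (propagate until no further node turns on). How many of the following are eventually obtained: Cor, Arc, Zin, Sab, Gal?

3

Rax and Dor are on, so Arc fires (Gate 4).
Gate 2: Arc and Rax on → Zin on.
Gate 6: Arc and Zin on → Sab on.
No rule produces Cor, and it is not given.
Arc: reached.
Zin: reached.
Sab: reached.
Gal would need Arc and Tor (Gate 5), but Tor never turns on.
Reached: Arc, Zin, and Sab — 3 of the 5.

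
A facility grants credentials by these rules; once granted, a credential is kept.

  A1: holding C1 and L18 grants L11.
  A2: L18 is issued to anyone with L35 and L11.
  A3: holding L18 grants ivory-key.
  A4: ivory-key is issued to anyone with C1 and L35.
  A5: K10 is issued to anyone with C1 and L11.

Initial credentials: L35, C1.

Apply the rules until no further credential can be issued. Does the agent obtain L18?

No

L18 would need L35 and L11 (A2), but L11 is never granted.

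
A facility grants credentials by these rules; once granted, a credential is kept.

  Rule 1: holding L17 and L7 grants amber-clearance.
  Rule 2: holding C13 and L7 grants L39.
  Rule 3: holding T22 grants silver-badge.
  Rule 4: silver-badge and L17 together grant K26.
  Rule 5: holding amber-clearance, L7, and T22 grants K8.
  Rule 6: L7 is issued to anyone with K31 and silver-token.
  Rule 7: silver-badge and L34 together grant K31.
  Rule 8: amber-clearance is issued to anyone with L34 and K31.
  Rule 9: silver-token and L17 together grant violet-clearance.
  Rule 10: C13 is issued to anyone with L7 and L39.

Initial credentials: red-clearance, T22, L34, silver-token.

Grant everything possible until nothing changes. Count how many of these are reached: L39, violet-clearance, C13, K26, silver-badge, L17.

1

Holding T22 grants silver-badge (Rule 3).
L39 would need C13 and L7 (Rule 2), but C13 is never granted.
violet-clearance would need silver-token and L17 (Rule 9), but L17 is never granted.
C13 would need L7 and L39 (Rule 10), but L39 is never granted.
K26 would need silver-badge and L17 (Rule 4), but L17 is never granted.
silver-badge: reached.
No rule produces L17, and it is not given.
Reached: silver-badge — 1 of the 6.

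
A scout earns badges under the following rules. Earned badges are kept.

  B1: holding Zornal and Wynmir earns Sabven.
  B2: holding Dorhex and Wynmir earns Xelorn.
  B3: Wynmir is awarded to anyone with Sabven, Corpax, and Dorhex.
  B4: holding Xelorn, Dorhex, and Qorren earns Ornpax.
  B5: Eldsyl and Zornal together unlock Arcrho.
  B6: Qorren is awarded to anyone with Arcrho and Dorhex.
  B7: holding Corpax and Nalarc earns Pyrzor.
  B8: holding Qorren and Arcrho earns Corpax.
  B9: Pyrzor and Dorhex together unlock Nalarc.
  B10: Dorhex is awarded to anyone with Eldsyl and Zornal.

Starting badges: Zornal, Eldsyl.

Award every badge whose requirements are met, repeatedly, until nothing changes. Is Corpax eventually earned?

Yes

With Eldsyl and Zornal, Dorhex is earned (B10).
With Eldsyl and Zornal, Arcrho is earned (B5).
With Arcrho and Dorhex, Qorren is earned (B6).
With Qorren and Arcrho, Corpax is earned (B8).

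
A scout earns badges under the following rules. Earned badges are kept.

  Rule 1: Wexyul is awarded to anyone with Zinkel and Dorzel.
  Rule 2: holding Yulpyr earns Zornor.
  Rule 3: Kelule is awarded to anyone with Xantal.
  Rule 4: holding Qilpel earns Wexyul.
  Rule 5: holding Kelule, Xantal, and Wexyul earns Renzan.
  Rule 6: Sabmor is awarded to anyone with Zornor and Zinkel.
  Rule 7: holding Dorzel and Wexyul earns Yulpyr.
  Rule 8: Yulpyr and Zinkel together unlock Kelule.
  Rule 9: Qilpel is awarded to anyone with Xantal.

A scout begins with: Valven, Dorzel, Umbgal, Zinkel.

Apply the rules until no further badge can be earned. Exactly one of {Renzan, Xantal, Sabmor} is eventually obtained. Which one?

With Zinkel and Dorzel, Wexyul is earned (Rule 1).
With Dorzel and Wexyul, Yulpyr is earned (Rule 7).
With Yulpyr, Zornor is earned (Rule 2).
With Zornor and Zinkel, Sabmor is earned (Rule 6).
No rule produces Xantal, and it is not given. Renzan would need Kelule, Xantal, and Wexyul (Rule 5), but Xantal is never earned.

Sabmor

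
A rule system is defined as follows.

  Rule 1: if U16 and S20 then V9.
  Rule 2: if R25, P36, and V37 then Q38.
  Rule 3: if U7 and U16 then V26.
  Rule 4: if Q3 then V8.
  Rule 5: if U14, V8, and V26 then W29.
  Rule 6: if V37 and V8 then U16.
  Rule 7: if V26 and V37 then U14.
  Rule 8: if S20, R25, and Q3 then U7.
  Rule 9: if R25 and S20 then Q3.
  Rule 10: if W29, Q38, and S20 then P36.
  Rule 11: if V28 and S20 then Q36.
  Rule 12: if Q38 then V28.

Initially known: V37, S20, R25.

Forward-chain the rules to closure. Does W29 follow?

Yes

R25 and S20 hold, so Q3 follows (Rule 9).
Q3 holds, so V8 follows (Rule 4).
S20, R25, and Q3 hold, so U7 follows (Rule 8).
V37 and V8 hold, so U16 follows (Rule 6).
From U7 and U16, Rule 3 gives V26.
From V26 and V37, Rule 7 gives U14.
U14, V8, and V26 hold, so W29 follows (Rule 5).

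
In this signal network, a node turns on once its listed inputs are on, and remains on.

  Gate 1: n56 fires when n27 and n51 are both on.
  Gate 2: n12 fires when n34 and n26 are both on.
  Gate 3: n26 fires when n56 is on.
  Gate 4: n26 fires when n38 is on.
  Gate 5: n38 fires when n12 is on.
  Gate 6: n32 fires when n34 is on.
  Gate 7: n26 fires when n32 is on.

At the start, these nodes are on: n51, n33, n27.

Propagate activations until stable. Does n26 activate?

Gate 1: n27 and n51 on → n56 on.
Gate 3: n56 on → n26 on.

Yes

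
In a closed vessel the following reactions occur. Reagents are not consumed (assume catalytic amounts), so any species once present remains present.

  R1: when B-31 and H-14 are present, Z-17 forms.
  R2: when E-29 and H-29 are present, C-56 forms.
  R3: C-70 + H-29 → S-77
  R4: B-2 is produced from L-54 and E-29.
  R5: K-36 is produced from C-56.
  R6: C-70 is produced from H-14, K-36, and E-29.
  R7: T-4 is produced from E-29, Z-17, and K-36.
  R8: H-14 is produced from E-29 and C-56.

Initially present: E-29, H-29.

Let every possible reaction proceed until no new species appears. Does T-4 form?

T-4 would need E-29, Z-17, and K-36 (R7), but Z-17 never forms.

No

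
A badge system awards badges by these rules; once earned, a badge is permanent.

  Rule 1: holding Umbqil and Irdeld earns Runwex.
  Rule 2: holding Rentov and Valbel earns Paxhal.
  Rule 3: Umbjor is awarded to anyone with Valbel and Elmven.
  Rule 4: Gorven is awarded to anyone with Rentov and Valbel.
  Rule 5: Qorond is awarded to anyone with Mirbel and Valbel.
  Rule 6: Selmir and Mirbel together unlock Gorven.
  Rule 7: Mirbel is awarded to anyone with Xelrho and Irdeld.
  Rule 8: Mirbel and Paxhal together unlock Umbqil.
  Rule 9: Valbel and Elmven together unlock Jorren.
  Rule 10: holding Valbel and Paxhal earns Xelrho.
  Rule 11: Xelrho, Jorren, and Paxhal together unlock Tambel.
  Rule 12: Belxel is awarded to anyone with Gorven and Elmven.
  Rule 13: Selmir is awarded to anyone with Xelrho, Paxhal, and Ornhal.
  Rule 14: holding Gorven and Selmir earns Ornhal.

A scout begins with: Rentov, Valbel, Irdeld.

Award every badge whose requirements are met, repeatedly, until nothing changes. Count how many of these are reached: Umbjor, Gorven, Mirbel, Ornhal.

With Rentov and Valbel, Paxhal is earned (Rule 2).
With Rentov and Valbel, Gorven is earned (Rule 4).
With Valbel and Paxhal, Xelrho is earned (Rule 10).
With Xelrho and Irdeld, Mirbel is earned (Rule 7).
Umbjor would need Valbel and Elmven (Rule 3), but Elmven is never earned.
Gorven: reached.
Mirbel: reached.
Ornhal would need Gorven and Selmir (Rule 14), but Selmir is never earned.
Reached: Gorven and Mirbel — 2 of the 4.

2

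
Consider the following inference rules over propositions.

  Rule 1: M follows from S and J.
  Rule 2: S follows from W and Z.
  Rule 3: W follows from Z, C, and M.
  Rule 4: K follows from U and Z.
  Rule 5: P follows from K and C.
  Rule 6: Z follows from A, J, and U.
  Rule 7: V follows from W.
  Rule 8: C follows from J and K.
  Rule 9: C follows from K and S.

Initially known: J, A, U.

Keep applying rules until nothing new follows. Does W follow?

W would need Z, C, and M (Rule 3), but M is never established.

No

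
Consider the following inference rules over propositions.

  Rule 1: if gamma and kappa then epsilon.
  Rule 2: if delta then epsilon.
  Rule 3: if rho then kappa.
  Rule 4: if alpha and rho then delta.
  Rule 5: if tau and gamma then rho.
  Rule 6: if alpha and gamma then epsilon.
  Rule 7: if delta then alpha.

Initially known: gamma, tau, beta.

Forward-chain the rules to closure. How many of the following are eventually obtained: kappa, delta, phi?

1

From tau and gamma, Rule 5 gives rho.
rho holds, so kappa follows (Rule 3).
kappa: reached.
delta would need alpha and rho (Rule 4), but alpha is never established.
No rule produces phi, and it is not given.
Reached: kappa — 1 of the 3.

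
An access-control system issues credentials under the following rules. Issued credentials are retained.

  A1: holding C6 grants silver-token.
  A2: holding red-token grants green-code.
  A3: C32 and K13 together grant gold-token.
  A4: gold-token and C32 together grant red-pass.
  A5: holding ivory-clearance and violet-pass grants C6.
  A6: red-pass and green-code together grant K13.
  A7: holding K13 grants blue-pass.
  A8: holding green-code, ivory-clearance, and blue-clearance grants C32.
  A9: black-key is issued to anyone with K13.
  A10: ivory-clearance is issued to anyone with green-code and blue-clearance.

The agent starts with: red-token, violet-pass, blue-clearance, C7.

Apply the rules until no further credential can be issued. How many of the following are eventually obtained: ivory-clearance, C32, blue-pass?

2

Holding red-token grants green-code (A2).
Holding green-code and blue-clearance grants ivory-clearance (A10).
Holding green-code, ivory-clearance, and blue-clearance grants C32 (A8).
ivory-clearance: reached.
C32: reached.
blue-pass would need K13 (A7), but K13 is never granted.
Reached: ivory-clearance and C32 — 2 of the 3.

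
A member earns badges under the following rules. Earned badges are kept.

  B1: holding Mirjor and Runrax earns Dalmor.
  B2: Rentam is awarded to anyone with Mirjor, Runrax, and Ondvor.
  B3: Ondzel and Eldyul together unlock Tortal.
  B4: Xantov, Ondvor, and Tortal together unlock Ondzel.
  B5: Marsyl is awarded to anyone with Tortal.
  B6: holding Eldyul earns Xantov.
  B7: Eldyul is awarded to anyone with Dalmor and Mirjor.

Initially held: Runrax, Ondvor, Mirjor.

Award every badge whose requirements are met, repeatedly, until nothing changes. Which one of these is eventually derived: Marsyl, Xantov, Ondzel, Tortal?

With Mirjor and Runrax, Dalmor is earned (B1).
With Dalmor and Mirjor, Eldyul is earned (B7).
With Eldyul, Xantov is earned (B6).
Tortal would need Ondzel and Eldyul (B3), but Ondzel is never earned. Marsyl would need Tortal (B5), but Tortal is never earned. Ondzel would need Xantov, Ondvor, and Tortal (B4), but Tortal is never earned.

Xantov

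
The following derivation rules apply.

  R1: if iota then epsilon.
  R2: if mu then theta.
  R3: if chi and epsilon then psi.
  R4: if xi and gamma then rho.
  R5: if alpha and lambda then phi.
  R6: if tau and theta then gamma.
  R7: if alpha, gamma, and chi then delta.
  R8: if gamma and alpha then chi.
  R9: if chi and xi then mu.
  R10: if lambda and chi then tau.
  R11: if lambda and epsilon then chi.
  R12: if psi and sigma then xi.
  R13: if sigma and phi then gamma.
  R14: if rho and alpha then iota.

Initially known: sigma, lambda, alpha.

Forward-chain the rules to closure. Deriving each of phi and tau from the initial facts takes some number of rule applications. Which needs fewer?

phi: From alpha and lambda, R5 gives phi. [1 rule application]
tau: alpha and lambda hold, so phi follows (R5). From sigma and phi, R13 gives gamma. gamma and alpha hold, so chi follows (R8). lambda and chi hold, so tau follows (R10). [4 rule applications]
phi needs fewer.

phi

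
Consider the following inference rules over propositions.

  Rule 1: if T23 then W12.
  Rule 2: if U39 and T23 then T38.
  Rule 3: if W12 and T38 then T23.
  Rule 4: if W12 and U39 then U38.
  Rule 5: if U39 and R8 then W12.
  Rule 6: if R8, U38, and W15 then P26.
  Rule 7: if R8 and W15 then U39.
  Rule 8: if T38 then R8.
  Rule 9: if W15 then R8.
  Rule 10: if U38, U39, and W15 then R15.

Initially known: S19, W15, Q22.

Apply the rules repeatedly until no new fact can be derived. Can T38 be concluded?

No

T38 would need U39 and T23 (Rule 2), but T23 is never established.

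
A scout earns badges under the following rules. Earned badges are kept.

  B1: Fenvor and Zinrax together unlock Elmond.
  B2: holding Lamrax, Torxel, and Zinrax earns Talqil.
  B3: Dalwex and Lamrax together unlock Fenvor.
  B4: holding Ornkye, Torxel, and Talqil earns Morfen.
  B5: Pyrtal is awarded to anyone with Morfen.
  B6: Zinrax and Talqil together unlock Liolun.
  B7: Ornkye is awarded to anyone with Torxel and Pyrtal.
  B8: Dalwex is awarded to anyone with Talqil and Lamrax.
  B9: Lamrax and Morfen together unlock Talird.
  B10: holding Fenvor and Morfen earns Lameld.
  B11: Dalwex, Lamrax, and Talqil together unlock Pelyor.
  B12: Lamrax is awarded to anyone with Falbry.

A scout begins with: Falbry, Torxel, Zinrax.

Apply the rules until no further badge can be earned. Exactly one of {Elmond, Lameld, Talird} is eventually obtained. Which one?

With Falbry, Lamrax is earned (B12).
With Lamrax, Torxel, and Zinrax, Talqil is earned (B2).
With Talqil and Lamrax, Dalwex is earned (B8).
With Dalwex and Lamrax, Fenvor is earned (B3).
With Fenvor and Zinrax, Elmond is earned (B1).
Lameld would need Fenvor and Morfen (B10), but Morfen is never earned. Talird would need Lamrax and Morfen (B9), but Morfen is never earned.

Elmond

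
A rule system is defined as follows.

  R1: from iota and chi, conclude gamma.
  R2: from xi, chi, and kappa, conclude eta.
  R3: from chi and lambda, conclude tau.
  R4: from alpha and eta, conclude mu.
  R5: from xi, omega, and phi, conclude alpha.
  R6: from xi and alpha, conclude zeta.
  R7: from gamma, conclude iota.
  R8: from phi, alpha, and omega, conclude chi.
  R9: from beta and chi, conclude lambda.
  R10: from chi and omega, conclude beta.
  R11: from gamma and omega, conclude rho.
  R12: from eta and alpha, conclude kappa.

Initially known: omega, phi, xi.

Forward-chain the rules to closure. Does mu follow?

No

mu would need alpha and eta (R4), but eta is never established.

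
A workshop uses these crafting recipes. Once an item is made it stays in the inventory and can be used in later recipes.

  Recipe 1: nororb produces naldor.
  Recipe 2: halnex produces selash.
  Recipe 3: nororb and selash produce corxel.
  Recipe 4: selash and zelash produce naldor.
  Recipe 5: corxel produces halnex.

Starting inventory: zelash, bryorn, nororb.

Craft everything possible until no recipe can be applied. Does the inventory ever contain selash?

No

selash would need halnex (Recipe 2), but halnex is never obtained.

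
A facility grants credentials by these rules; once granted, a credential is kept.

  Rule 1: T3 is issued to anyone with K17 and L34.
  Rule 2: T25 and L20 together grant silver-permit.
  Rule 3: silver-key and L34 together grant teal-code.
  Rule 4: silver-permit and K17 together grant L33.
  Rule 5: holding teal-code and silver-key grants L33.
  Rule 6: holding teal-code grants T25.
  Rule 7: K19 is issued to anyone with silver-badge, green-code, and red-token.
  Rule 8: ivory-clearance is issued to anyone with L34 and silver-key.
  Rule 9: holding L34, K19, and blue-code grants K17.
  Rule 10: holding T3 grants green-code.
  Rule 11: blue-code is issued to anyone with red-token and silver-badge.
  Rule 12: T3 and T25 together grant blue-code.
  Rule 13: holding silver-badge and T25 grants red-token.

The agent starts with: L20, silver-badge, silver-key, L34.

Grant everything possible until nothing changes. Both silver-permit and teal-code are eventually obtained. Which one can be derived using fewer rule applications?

teal-code: Holding silver-key and L34 grants teal-code (Rule 3). [1 rule application]
silver-permit: Holding silver-key and L34 grants teal-code (Rule 3). Holding teal-code grants T25 (Rule 6). Holding T25 and L20 grants silver-permit (Rule 2). [3 rule applications]
teal-code needs fewer.

teal-code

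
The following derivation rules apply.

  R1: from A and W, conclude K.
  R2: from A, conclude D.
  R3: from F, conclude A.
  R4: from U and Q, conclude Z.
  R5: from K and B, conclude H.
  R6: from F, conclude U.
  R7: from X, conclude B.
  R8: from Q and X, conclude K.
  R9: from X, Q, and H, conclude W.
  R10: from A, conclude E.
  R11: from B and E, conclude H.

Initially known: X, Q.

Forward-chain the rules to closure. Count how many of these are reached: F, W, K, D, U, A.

2

From Q and X, R8 gives K.
X holds, so B follows (R7).
K and B hold, so H follows (R5).
X, Q, and H hold, so W follows (R9).
No rule produces F, and it is not given.
W: reached.
K: reached.
D would need A (R2), but A is never established.
U would need F (R6), but F is never established.
A would need F (R3), but F is never established.
Reached: W and K — 2 of the 6.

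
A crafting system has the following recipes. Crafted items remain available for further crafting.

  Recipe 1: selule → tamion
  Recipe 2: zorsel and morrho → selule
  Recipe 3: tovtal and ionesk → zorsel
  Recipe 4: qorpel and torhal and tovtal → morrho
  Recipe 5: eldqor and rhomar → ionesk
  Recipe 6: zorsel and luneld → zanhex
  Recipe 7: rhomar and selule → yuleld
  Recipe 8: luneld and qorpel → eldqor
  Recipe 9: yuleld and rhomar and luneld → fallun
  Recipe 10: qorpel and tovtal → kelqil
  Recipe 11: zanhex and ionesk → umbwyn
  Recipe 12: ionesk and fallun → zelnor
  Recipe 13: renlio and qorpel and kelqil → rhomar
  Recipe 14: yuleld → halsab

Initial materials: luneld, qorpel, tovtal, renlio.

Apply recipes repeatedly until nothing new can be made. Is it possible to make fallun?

No

fallun would need yuleld, rhomar, and luneld (Recipe 9), but yuleld is never obtained.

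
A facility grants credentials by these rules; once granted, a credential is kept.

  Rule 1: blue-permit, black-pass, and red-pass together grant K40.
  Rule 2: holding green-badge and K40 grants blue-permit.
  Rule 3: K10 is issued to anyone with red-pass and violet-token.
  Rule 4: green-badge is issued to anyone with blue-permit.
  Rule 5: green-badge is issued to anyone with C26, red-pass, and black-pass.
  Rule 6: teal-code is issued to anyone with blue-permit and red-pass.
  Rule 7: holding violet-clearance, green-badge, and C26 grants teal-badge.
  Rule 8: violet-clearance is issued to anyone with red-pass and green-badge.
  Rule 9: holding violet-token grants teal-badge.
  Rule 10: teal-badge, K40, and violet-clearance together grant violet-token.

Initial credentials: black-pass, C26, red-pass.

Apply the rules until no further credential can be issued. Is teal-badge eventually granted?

Yes

Holding C26, red-pass, and black-pass grants green-badge (Rule 5).
Holding red-pass and green-badge grants violet-clearance (Rule 8).
Holding violet-clearance, green-badge, and C26 grants teal-badge (Rule 7).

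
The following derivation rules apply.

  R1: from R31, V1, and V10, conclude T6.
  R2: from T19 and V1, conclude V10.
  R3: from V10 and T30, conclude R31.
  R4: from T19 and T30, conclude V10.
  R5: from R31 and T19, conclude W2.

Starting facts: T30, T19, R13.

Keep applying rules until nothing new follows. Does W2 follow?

Yes

T19 and T30 hold, so V10 follows (R4).
From V10 and T30, R3 gives R31.
From R31 and T19, R5 gives W2.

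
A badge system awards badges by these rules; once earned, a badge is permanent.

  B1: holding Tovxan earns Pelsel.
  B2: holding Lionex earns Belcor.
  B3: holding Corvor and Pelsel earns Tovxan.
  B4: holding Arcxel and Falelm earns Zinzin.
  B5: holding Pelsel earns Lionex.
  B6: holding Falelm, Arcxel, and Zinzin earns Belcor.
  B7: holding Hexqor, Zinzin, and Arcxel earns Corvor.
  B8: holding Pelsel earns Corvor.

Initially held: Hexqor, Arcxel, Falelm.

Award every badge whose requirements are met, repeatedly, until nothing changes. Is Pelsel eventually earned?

No

Pelsel would need Tovxan (B1), but Tovxan is never earned.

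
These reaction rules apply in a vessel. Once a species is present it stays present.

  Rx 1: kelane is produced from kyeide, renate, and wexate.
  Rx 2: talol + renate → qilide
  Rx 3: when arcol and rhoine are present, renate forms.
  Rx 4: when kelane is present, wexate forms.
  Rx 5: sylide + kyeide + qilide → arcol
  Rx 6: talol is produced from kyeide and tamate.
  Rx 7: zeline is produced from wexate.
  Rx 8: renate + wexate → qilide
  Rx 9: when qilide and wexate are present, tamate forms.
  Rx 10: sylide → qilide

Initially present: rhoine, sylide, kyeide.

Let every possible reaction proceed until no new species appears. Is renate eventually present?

Yes

sylide present → qilide forms (Rx 10).
sylide, kyeide, and qilide present → arcol forms (Rx 5).
arcol and rhoine present → renate forms (Rx 3).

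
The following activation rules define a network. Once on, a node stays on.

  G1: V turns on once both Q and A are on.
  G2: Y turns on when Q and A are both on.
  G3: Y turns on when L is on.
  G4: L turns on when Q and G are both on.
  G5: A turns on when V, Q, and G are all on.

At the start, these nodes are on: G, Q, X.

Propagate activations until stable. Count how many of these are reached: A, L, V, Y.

2

G4: Q and G on → L on.
L is on, so Y turns on (G3).
A would need V, Q, and G (G5), but V never turns on.
L: reached.
V would need Q and A (G1), but A never turns on.
Y: reached.
Reached: L and Y — 2 of the 4.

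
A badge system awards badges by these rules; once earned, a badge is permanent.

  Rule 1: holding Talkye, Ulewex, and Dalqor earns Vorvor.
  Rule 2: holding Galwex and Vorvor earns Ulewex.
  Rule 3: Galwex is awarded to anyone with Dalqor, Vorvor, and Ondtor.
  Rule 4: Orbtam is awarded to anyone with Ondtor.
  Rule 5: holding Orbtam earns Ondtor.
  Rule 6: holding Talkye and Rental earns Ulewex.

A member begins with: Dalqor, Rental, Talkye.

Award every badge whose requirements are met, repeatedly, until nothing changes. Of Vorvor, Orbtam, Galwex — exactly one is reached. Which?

With Talkye and Rental, Ulewex is earned (Rule 6).
With Talkye, Ulewex, and Dalqor, Vorvor is earned (Rule 1).
Galwex would need Dalqor, Vorvor, and Ondtor (Rule 3), but Ondtor is never earned. Orbtam would need Ondtor (Rule 4), but Ondtor is never earned.

Vorvor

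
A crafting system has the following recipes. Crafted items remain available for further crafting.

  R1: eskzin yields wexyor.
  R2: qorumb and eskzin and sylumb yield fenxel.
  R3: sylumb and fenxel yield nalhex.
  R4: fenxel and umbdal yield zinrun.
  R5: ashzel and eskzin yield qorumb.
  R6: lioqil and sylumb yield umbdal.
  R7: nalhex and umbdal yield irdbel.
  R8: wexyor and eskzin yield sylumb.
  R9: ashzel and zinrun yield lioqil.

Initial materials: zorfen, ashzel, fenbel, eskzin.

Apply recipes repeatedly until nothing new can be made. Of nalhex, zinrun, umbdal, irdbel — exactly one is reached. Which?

Using R5, ashzel and eskzin make qorumb.
Using R1, eskzin makes wexyor.
Using R8, wexyor and eskzin make sylumb.
qorumb and eskzin and sylumb → fenxel (R2).
sylumb and fenxel → nalhex (R3).
umbdal would need lioqil and sylumb (R6), but lioqil is never obtained. zinrun would need fenxel and umbdal (R4), but umbdal is never obtained. irdbel would need nalhex and umbdal (R7), but umbdal is never obtained.

nalhex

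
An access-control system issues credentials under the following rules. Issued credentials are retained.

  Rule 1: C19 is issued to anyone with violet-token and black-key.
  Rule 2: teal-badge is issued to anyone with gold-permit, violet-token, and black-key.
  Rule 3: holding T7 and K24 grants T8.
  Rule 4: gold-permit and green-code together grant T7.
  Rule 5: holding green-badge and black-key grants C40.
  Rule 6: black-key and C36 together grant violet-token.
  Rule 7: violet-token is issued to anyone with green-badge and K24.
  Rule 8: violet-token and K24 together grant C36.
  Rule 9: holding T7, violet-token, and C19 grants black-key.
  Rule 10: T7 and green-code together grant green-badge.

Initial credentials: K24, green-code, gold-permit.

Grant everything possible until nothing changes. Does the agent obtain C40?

No

C40 would need green-badge and black-key (Rule 5), but black-key is never granted.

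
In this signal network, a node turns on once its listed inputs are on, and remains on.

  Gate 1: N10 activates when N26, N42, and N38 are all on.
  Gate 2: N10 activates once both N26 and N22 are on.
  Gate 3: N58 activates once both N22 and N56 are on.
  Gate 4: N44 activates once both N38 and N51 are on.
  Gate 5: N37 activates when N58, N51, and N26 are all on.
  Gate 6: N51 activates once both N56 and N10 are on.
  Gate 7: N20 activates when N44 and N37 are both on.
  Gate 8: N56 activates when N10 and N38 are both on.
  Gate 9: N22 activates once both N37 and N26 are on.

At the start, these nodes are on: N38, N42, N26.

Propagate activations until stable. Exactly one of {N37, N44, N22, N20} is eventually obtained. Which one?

N44

Gate 1: N26, N42, and N38 on → N10 on.
N10 and N38 are on, so N56 activates (Gate 8).
Gate 6: N56 and N10 on → N51 on.
N38 and N51 are on, so N44 activates (Gate 4).
N22 would need N37 and N26 (Gate 9), but N37 never turns on. N20 would need N44 and N37 (Gate 7), but N37 never turns on. N37 would need N58, N51, and N26 (Gate 5), but N58 never turns on.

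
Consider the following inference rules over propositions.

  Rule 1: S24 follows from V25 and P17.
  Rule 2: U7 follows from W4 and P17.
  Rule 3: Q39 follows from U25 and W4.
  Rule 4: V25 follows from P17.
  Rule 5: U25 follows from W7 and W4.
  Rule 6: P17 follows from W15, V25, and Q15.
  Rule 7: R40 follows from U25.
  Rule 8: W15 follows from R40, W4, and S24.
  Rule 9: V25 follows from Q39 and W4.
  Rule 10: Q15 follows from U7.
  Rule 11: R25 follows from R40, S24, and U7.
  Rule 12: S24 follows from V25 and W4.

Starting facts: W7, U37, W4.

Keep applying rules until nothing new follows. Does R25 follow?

No

R25 would need R40, S24, and U7 (Rule 11), but U7 is never established.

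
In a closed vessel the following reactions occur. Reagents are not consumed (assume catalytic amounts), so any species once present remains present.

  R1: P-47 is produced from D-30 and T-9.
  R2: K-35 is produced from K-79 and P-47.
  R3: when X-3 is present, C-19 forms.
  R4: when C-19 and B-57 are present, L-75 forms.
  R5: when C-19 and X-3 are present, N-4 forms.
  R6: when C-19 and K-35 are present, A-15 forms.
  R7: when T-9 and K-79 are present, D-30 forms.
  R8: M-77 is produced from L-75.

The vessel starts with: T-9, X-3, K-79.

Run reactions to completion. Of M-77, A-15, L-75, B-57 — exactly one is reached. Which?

A-15

T-9 and K-79 present → D-30 forms (R7).
X-3 present → C-19 forms (R3).
D-30 and T-9 present → P-47 forms (R1).
K-79 and P-47 present → K-35 forms (R2).
C-19 and K-35 present → A-15 forms (R6).
No rule produces B-57, and it is not given. L-75 would need C-19 and B-57 (R4), but B-57 never forms. M-77 would need L-75 (R8), but L-75 never forms.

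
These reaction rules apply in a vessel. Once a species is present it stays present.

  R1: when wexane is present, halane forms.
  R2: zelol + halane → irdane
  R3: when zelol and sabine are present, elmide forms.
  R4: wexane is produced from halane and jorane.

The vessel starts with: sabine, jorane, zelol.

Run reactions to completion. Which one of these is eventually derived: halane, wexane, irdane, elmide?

zelol and sabine present → elmide forms (R3).
halane would need wexane (R1), but wexane never forms. wexane would need halane and jorane (R4), but halane never forms. irdane would need zelol and halane (R2), but halane never forms.

elmide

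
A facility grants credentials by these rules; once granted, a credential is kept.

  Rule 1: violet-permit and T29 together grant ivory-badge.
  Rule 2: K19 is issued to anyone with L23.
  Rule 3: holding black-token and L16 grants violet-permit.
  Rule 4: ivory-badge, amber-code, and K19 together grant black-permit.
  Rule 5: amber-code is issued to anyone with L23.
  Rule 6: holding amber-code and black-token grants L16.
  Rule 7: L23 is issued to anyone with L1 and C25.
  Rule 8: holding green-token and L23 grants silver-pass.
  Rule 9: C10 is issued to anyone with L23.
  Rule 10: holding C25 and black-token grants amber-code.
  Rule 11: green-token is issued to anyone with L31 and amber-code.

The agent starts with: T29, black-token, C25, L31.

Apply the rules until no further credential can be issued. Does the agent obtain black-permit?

black-permit would need ivory-badge, amber-code, and K19 (Rule 4), but K19 is never granted.

No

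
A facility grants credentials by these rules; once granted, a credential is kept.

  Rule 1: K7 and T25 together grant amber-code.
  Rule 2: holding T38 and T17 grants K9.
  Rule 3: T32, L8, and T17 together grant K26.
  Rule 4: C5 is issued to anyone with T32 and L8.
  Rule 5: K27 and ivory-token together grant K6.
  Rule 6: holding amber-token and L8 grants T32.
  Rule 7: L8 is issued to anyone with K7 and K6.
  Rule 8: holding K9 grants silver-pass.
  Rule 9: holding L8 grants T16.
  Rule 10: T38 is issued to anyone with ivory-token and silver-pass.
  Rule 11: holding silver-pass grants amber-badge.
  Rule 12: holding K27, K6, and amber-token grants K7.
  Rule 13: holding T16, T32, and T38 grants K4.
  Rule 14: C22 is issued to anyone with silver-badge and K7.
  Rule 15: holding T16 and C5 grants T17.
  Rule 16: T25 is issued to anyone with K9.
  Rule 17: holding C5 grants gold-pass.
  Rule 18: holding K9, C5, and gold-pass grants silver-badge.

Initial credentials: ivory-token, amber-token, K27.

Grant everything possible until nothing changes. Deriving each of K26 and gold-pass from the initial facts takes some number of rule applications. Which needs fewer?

gold-pass: Holding K27 and ivory-token grants K6 (Rule 5). Holding K27, K6, and amber-token grants K7 (Rule 12). Holding K7 and K6 grants L8 (Rule 7). Holding amber-token and L8 grants T32 (Rule 6). Holding T32 and L8 grants C5 (Rule 4). Holding C5 grants gold-pass (Rule 17). [6 rule applications]
K26: Holding K27 and ivory-token grants K6 (Rule 5). Holding K27, K6, and amber-token grants K7 (Rule 12). Holding K7 and K6 grants L8 (Rule 7). Holding L8 grants T16 (Rule 9). Holding amber-token and L8 grants T32 (Rule 6). Holding T32 and L8 grants C5 (Rule 4). Holding T16 and C5 grants T17 (Rule 15). Holding T32, L8, and T17 grants K26 (Rule 3). [8 rule applications]
gold-pass needs fewer.

gold-pass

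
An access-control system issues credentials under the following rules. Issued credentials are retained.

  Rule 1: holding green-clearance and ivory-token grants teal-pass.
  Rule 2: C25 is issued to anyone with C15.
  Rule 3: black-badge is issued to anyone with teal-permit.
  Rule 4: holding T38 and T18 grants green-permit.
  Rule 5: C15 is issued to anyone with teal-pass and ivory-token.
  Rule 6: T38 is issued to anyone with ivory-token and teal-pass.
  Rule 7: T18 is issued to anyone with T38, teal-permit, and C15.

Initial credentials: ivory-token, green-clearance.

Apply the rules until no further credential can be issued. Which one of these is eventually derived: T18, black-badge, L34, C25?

C25

Holding green-clearance and ivory-token grants teal-pass (Rule 1).
Holding teal-pass and ivory-token grants C15 (Rule 5).
Holding C15 grants C25 (Rule 2).
T18 would need T38, teal-permit, and C15 (Rule 7), but teal-permit is never granted. black-badge would need teal-permit (Rule 3), but teal-permit is never granted. No rule produces L34, and it is not given.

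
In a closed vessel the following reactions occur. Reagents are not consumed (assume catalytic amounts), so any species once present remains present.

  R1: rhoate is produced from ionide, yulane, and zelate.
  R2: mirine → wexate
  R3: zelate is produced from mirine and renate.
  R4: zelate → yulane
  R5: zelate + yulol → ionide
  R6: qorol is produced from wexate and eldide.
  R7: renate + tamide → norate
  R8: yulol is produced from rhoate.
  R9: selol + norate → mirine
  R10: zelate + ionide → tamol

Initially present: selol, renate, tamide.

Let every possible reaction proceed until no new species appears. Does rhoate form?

No

rhoate would need ionide, yulane, and zelate (R1), but ionide never forms.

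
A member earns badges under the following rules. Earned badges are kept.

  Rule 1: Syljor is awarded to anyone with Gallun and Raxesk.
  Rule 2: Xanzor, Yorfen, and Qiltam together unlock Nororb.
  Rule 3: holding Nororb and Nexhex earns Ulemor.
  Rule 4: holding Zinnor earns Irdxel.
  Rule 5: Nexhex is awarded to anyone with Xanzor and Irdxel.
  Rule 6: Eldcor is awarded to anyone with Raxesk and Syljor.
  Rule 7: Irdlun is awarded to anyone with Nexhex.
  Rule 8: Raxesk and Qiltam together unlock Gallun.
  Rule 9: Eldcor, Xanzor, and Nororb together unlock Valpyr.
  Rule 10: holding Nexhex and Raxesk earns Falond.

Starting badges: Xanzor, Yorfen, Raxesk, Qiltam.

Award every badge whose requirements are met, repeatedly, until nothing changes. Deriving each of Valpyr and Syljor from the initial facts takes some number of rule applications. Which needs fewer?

Syljor

Syljor: With Raxesk and Qiltam, Gallun is earned (Rule 8). With Gallun and Raxesk, Syljor is earned (Rule 1). [2 rule applications]
Valpyr: With Xanzor, Yorfen, and Qiltam, Nororb is earned (Rule 2). With Raxesk and Qiltam, Gallun is earned (Rule 8). With Gallun and Raxesk, Syljor is earned (Rule 1). With Raxesk and Syljor, Eldcor is earned (Rule 6). With Eldcor, Xanzor, and Nororb, Valpyr is earned (Rule 9). [5 rule applications]
Syljor needs fewer.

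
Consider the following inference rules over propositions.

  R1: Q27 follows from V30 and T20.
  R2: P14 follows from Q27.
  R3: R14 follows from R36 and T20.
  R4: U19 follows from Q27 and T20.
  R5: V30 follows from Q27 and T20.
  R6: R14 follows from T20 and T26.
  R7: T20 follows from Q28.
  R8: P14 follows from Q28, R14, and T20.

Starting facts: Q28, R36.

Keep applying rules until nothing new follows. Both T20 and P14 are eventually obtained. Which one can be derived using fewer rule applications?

T20: From Q28, R7 gives T20. [1 rule application]
P14: Q28 holds, so T20 follows (R7). From R36 and T20, R3 gives R14. From Q28, R14, and T20, R8 gives P14. [3 rule applications]
T20 needs fewer.

T20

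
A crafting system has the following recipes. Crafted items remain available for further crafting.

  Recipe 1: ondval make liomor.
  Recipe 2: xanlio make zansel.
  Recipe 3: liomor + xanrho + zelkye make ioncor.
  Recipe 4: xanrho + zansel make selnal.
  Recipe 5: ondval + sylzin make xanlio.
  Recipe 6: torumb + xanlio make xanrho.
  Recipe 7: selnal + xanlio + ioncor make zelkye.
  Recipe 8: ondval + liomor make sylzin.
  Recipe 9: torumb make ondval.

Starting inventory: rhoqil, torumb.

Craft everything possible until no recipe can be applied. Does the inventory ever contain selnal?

Yes

torumb → ondval (Recipe 9).
Using Recipe 1, ondval makes liomor.
ondval + liomor → sylzin (Recipe 8).
ondval + sylzin → xanlio (Recipe 5).
Using Recipe 6, torumb and xanlio make xanrho.
Using Recipe 2, xanlio makes zansel.
xanrho + zansel → selnal (Recipe 4).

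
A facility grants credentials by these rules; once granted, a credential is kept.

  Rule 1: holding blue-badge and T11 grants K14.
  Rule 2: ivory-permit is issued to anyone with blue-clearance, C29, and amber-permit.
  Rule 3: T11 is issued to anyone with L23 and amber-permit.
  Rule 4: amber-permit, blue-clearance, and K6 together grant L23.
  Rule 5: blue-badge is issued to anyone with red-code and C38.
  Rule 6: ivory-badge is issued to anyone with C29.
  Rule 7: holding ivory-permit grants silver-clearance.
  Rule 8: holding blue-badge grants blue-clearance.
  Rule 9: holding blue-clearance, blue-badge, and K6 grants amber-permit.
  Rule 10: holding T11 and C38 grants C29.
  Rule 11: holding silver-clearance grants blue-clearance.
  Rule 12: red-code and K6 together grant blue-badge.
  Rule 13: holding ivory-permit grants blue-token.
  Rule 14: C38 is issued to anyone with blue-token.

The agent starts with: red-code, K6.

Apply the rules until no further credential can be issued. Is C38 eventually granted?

No

C38 would need blue-token (Rule 14), but blue-token is never granted.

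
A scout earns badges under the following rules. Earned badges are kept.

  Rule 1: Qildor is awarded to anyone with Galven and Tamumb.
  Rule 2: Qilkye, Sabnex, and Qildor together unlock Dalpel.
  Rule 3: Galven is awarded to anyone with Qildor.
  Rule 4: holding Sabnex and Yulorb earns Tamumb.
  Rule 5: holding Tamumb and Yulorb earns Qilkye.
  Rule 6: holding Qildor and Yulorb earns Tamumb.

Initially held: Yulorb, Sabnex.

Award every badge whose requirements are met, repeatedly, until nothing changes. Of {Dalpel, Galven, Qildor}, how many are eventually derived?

Dalpel would need Qilkye, Sabnex, and Qildor (Rule 2), but Qildor is never earned.
Galven would need Qildor (Rule 3), but Qildor is never earned.
Qildor would need Galven and Tamumb (Rule 1), but Galven is never earned.
None of the 3 are reached.

0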